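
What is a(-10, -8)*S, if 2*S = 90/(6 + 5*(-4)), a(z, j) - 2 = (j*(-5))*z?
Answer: 8955/7 ≈ 1279.3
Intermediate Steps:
a(z, j) = 2 - 5*j*z (a(z, j) = 2 + (j*(-5))*z = 2 + (-5*j)*z = 2 - 5*j*z)
S = -45/14 (S = (90/(6 + 5*(-4)))/2 = (90/(6 - 20))/2 = (90/(-14))/2 = (90*(-1/14))/2 = (1/2)*(-45/7) = -45/14 ≈ -3.2143)
a(-10, -8)*S = (2 - 5*(-8)*(-10))*(-45/14) = (2 - 400)*(-45/14) = -398*(-45/14) = 8955/7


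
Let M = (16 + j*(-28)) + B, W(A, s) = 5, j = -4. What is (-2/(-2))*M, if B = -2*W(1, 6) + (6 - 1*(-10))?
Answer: 134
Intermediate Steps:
B = 6 (B = -2*5 + (6 - 1*(-10)) = -10 + (6 + 10) = -10 + 16 = 6)
M = 134 (M = (16 - 4*(-28)) + 6 = (16 + 112) + 6 = 128 + 6 = 134)
(-2/(-2))*M = -2/(-2)*134 = -2*(-½)*134 = 1*134 = 134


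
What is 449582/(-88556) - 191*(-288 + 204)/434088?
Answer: -2018097487/400428093 ≈ -5.0398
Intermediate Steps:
449582/(-88556) - 191*(-288 + 204)/434088 = 449582*(-1/88556) - 191*(-84)*(1/434088) = -224791/44278 + 16044*(1/434088) = -224791/44278 + 1337/36174 = -2018097487/400428093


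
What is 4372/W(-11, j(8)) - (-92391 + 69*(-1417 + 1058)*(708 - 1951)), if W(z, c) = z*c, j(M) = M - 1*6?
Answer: -337679768/11 ≈ -3.0698e+7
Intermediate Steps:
j(M) = -6 + M (j(M) = M - 6 = -6 + M)
W(z, c) = c*z
4372/W(-11, j(8)) - (-92391 + 69*(-1417 + 1058)*(708 - 1951)) = 4372/(((-6 + 8)*(-11))) - (-92391 + 69*(-1417 + 1058)*(708 - 1951)) = 4372/((2*(-11))) - 69/(1/(-359*(-1243) - 1339)) = 4372/(-22) - 69/(1/(446237 - 1339)) = 4372*(-1/22) - 69/(1/444898) = -2186/11 - 69/1/444898 = -2186/11 - 69*444898 = -2186/11 - 30697962 = -337679768/11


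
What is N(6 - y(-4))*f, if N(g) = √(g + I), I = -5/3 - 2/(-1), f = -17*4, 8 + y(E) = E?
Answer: -68*√165/3 ≈ -291.16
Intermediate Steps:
y(E) = -8 + E
f = -68
I = ⅓ (I = -5*⅓ - 2*(-1) = -5/3 + 2 = ⅓ ≈ 0.33333)
N(g) = √(⅓ + g) (N(g) = √(g + ⅓) = √(⅓ + g))
N(6 - y(-4))*f = (√(3 + 9*(6 - (-8 - 4)))/3)*(-68) = (√(3 + 9*(6 - 1*(-12)))/3)*(-68) = (√(3 + 9*(6 + 12))/3)*(-68) = (√(3 + 9*18)/3)*(-68) = (√(3 + 162)/3)*(-68) = (√165/3)*(-68) = -68*√165/3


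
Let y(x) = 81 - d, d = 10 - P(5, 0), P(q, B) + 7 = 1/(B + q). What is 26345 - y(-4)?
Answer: 131404/5 ≈ 26281.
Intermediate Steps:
P(q, B) = -7 + 1/(B + q)
d = 84/5 (d = 10 - (1 - 7*0 - 7*5)/(0 + 5) = 10 - (1 + 0 - 35)/5 = 10 - (-34)/5 = 10 - 1*(-34/5) = 10 + 34/5 = 84/5 ≈ 16.800)
y(x) = 321/5 (y(x) = 81 - 1*84/5 = 81 - 84/5 = 321/5)
26345 - y(-4) = 26345 - 1*321/5 = 26345 - 321/5 = 131404/5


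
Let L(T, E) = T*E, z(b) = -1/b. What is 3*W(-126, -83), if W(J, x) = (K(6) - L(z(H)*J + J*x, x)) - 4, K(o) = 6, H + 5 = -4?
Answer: 2600562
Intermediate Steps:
H = -9 (H = -5 - 4 = -9)
L(T, E) = E*T
W(J, x) = 2 - x*(J/9 + J*x) (W(J, x) = (6 - x*((-1/(-9))*J + J*x)) - 4 = (6 - x*((-1*(-⅑))*J + J*x)) - 4 = (6 - x*(J/9 + J*x)) - 4 = 2 - x*(J/9 + J*x))
3*W(-126, -83) = 3*(2 - ⅑*(-126)*(-83)*(1 + 9*(-83))) = 3*(2 - ⅑*(-126)*(-83)*(1 - 747)) = 3*(2 - ⅑*(-126)*(-83)*(-746)) = 3*(2 + 866852) = 3*866854 = 2600562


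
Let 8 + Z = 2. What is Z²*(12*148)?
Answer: 63936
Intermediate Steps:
Z = -6 (Z = -8 + 2 = -6)
Z²*(12*148) = (-6)²*(12*148) = 36*1776 = 63936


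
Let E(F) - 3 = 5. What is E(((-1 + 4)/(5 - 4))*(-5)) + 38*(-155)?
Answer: -5882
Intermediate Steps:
E(F) = 8 (E(F) = 3 + 5 = 8)
E(((-1 + 4)/(5 - 4))*(-5)) + 38*(-155) = 8 + 38*(-155) = 8 - 5890 = -5882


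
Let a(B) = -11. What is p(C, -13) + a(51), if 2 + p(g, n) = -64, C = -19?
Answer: -77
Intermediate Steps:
p(g, n) = -66 (p(g, n) = -2 - 64 = -66)
p(C, -13) + a(51) = -66 - 11 = -77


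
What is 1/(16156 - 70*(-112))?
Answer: 1/23996 ≈ 4.1674e-5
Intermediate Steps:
1/(16156 - 70*(-112)) = 1/(16156 + 7840) = 1/23996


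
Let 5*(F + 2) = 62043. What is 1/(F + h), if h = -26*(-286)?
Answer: 5/99213 ≈ 5.0397e-5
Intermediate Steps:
h = 7436
F = 62033/5 (F = -2 + (⅕)*62043 = -2 + 62043/5 = 62033/5 ≈ 12407.)
1/(F + h) = 1/(62033/5 + 7436) = 1/(99213/5) = 5/99213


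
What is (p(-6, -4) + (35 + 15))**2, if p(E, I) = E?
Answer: 1936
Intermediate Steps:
(p(-6, -4) + (35 + 15))**2 = (-6 + (35 + 15))**2 = (-6 + 50)**2 = 44**2 = 1936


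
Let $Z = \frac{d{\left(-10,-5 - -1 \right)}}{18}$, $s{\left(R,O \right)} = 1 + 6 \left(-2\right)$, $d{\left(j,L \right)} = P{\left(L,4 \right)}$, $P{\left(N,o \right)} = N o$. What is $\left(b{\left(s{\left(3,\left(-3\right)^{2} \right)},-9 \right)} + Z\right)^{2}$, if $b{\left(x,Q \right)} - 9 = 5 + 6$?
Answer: $\frac{29584}{81} \approx 365.23$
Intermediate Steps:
$d{\left(j,L \right)} = 4 L$ ($d{\left(j,L \right)} = L 4 = 4 L$)
$s{\left(R,O \right)} = -11$ ($s{\left(R,O \right)} = 1 - 12 = -11$)
$b{\left(x,Q \right)} = 20$ ($b{\left(x,Q \right)} = 9 + \left(5 + 6\right) = 9 + 11 = 20$)
$Z = - \frac{8}{9}$ ($Z = \frac{4 \left(-5 - -1\right)}{18} = 4 \left(-5 + 1\right) \frac{1}{18} = 4 \left(-4\right) \frac{1}{18} = \left(-16\right) \frac{1}{18} = - \frac{8}{9} \approx -0.88889$)
$\left(b{\left(s{\left(3,\left(-3\right)^{2} \right)},-9 \right)} + Z\right)^{2} = \left(20 - \frac{8}{9}\right)^{2} = \left(\frac{172}{9}\right)^{2} = \frac{29584}{81}$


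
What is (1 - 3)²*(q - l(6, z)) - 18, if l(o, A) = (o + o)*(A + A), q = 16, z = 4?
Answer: -338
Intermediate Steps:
l(o, A) = 4*A*o (l(o, A) = (2*o)*(2*A) = 4*A*o)
(1 - 3)²*(q - l(6, z)) - 18 = (1 - 3)²*(16 - 4*4*6) - 18 = (-2)²*(16 - 1*96) - 18 = 4*(16 - 96) - 18 = 4*(-80) - 18 = -320 - 18 = -338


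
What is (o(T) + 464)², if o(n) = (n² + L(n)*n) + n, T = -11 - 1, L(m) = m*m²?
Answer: 455054224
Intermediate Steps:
L(m) = m³
T = -12
o(n) = n + n² + n⁴ (o(n) = (n² + n³*n) + n = (n² + n⁴) + n = n + n² + n⁴)
(o(T) + 464)² = (-12*(1 - 12 + (-12)³) + 464)² = (-12*(1 - 12 - 1728) + 464)² = (-12*(-1739) + 464)² = (20868 + 464)² = 21332² = 455054224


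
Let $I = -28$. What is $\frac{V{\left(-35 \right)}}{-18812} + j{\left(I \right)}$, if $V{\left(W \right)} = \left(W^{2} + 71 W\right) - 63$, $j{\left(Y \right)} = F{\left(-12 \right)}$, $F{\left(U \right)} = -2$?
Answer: $- \frac{36301}{18812} \approx -1.9297$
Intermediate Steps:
$j{\left(Y \right)} = -2$
$V{\left(W \right)} = -63 + W^{2} + 71 W$
$\frac{V{\left(-35 \right)}}{-18812} + j{\left(I \right)} = \frac{-63 + \left(-35\right)^{2} + 71 \left(-35\right)}{-18812} - 2 = \left(-63 + 1225 - 2485\right) \left(- \frac{1}{18812}\right) - 2 = \left(-1323\right) \left(- \frac{1}{18812}\right) - 2 = \frac{1323}{18812} - 2 = - \frac{36301}{18812}$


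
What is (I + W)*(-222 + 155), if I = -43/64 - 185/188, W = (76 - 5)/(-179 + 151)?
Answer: 5913353/21056 ≈ 280.84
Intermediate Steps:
W = -71/28 (W = 71/(-28) = 71*(-1/28) = -71/28 ≈ -2.5357)
I = -4981/3008 (I = -43*1/64 - 185*1/188 = -43/64 - 185/188 = -4981/3008 ≈ -1.6559)
(I + W)*(-222 + 155) = (-4981/3008 - 71/28)*(-222 + 155) = -88259/21056*(-67) = 5913353/21056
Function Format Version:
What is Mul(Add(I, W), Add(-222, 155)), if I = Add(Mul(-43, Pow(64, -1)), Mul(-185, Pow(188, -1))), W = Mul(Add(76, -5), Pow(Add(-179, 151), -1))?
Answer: Rational(5913353, 21056) ≈ 280.84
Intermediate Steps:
W = Rational(-71, 28) (W = Mul(71, Pow(-28, -1)) = Mul(71, Rational(-1, 28)) = Rational(-71, 28) ≈ -2.5357)
I = Rational(-4981, 3008) (I = Add(Mul(-43, Rational(1, 64)), Mul(-185, Rational(1, 188))) = Add(Rational(-43, 64), Rational(-185, 188)) = Rational(-4981, 3008) ≈ -1.6559)
Mul(Add(I, W), Add(-222, 155)) = Mul(Add(Rational(-4981, 3008), Rational(-71, 28)), Add(-222, 155)) = Mul(Rational(-88259, 21056), -67) = Rational(5913353, 21056)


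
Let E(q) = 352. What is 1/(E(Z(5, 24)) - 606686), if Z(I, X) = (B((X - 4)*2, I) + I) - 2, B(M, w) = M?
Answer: -1/606334 ≈ -1.6493e-6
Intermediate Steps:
Z(I, X) = -10 + I + 2*X (Z(I, X) = ((X - 4)*2 + I) - 2 = ((-4 + X)*2 + I) - 2 = ((-8 + 2*X) + I) - 2 = (-8 + I + 2*X) - 2 = -10 + I + 2*X)
1/(E(Z(5, 24)) - 606686) = 1/(352 - 606686) = 1/(-606334) = -1/606334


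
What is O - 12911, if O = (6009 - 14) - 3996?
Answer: -10912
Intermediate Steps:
O = 1999 (O = 5995 - 3996 = 1999)
O - 12911 = 1999 - 12911 = -10912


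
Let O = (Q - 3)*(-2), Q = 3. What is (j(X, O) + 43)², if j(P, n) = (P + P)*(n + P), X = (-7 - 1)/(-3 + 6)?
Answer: 265225/81 ≈ 3274.4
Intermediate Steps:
X = -8/3 ≈ -2.6667
O = 0 (O = (3 - 3)*(-2) = 0*(-2) = 0)
j(P, n) = 2*P*(P + n) (j(P, n) = (2*P)*(P + n) = 2*P*(P + n))
(j(X, O) + 43)² = (2*(-8/3)*(-8/3 + 0) + 43)² = (2*(-8/3)*(-8/3) + 43)² = (128/9 + 43)² = (515/9)² = 265225/81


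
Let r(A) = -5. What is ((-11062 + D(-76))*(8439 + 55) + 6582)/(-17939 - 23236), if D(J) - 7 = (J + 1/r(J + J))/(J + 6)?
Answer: 5476644931/2401875 ≈ 2280.2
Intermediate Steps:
D(J) = 7 + (-⅕ + J)/(6 + J) (D(J) = 7 + (J + 1/(-5))/(J + 6) = 7 + (J - ⅕)/(6 + J) = 7 + (-⅕ + J)/(6 + J))
((-11062 + D(-76))*(8439 + 55) + 6582)/(-17939 - 23236) = ((-11062 + (209 + 40*(-76))/(5*(6 - 76)))*(8439 + 55) + 6582)/(-17939 - 23236) = ((-11062 + (⅕)*(209 - 3040)/(-70))*8494 + 6582)/(-41175) = ((-11062 + (⅕)*(-1/70)*(-2831))*8494 + 6582)*(-1/41175) = ((-11062 + 2831/350)*8494 + 6582)*(-1/41175) = (-3868869/350*8494 + 6582)*(-1/41175) = (-16431086643/175 + 6582)*(-1/41175) = -16429934793/175*(-1/41175) = 5476644931/2401875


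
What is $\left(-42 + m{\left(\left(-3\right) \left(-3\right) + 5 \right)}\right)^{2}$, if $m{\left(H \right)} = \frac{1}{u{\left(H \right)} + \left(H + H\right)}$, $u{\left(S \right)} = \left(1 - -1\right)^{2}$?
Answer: $\frac{1803649}{1024} \approx 1761.4$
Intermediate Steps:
$u{\left(S \right)} = 4$ ($u{\left(S \right)} = \left(1 + 1\right)^{2} = 2^{2} = 4$)
$m{\left(H \right)} = \frac{1}{4 + 2 H}$ ($m{\left(H \right)} = \frac{1}{4 + \left(H + H\right)} = \frac{1}{4 + 2 H}$)
$\left(-42 + m{\left(\left(-3\right) \left(-3\right) + 5 \right)}\right)^{2} = \left(-42 + \frac{1}{2 \left(2 + \left(\left(-3\right) \left(-3\right) + 5\right)\right)}\right)^{2} = \left(-42 + \frac{1}{2 \left(2 + \left(9 + 5\right)\right)}\right)^{2} = \left(-42 + \frac{1}{2 \left(2 + 14\right)}\right)^{2} = \left(-42 + \frac{1}{2 \cdot 16}\right)^{2} = \left(-42 + \frac{1}{2} \cdot \frac{1}{16}\right)^{2} = \left(-42 + \frac{1}{32}\right)^{2} = \left(- \frac{1343}{32}\right)^{2} = \frac{1803649}{1024}$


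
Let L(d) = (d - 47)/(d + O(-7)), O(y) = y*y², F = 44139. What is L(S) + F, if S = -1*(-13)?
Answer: 7282952/165 ≈ 44139.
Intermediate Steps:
S = 13
O(y) = y³
L(d) = (-47 + d)/(-343 + d) (L(d) = (d - 47)/(d + (-7)³) = (-47 + d)/(d - 343) = (-47 + d)/(-343 + d))
L(S) + F = (-47 + 13)/(-343 + 13) + 44139 = -34/(-330) + 44139 = -1/330*(-34) + 44139 = 17/165 + 44139 = 7282952/165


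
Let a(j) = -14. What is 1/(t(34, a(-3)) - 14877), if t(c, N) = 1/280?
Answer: -280/4165559 ≈ -6.7218e-5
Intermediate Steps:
t(c, N) = 1/280
1/(t(34, a(-3)) - 14877) = 1/(1/280 - 14877) = 1/(-4165559/280) = -280/4165559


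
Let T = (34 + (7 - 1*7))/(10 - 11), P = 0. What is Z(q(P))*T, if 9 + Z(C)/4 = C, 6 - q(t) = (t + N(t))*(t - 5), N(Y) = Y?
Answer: 408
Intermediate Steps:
q(t) = 6 - 2*t*(-5 + t) (q(t) = 6 - (t + t)*(t - 5) = 6 - 2*t*(-5 + t))
T = -34 (T = (34 + (7 - 7))/(-1) = (34 + 0)*(-1) = 34*(-1) = -34)
Z(C) = -36 + 4*C
Z(q(P))*T = (-36 + 4*(6 - 2*0² + 10*0))*(-34) = (-36 + 4*(6 - 2*0 + 0))*(-34) = (-36 + 4*(6 + 0 + 0))*(-34) = (-36 + 4*6)*(-34) = (-36 + 24)*(-34) = -12*(-34) = 408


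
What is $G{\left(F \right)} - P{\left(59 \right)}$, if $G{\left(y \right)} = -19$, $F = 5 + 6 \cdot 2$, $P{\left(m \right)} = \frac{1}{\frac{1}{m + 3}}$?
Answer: $-81$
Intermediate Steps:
$P{\left(m \right)} = 3 + m$ ($P{\left(m \right)} = \frac{1}{\frac{1}{3 + m}} = 3 + m$)
$F = 17$ ($F = 5 + 12 = 17$)
$G{\left(F \right)} - P{\left(59 \right)} = -19 - \left(3 + 59\right) = -19 - 62 = -81$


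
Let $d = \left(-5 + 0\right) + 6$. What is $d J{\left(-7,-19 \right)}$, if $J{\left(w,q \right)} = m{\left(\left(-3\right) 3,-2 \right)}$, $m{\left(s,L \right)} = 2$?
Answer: $2$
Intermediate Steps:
$J{\left(w,q \right)} = 2$
$d = 1$ ($d = -5 + 6 = 1$)
$d J{\left(-7,-19 \right)} = 1 \cdot 2 = 2$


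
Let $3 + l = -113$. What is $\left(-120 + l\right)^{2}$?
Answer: $55696$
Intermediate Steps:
$l = -116$ ($l = -3 - 113 = -116$)
$\left(-120 + l\right)^{2} = \left(-120 - 116\right)^{2} = \left(-236\right)^{2} = 55696$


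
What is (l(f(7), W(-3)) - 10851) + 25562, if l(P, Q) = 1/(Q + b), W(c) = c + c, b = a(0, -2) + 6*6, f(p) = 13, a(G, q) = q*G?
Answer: 441331/30 ≈ 14711.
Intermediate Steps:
a(G, q) = G*q
b = 36 (b = 0*(-2) + 6*6 = 0 + 36 = 36)
W(c) = 2*c
l(P, Q) = 1/(36 + Q) (l(P, Q) = 1/(Q + 36) = 1/(36 + Q))
(l(f(7), W(-3)) - 10851) + 25562 = (1/(36 + 2*(-3)) - 10851) + 25562 = (1/(36 - 6) - 10851) + 25562 = (1/30 - 10851) + 25562 = -325529/30 + 25562 = 441331/30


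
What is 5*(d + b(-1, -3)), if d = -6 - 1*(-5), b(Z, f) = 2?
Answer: 5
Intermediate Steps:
d = -1 (d = -6 + 5 = -1)
5*(d + b(-1, -3)) = 5*(-1 + 2) = 5*1 = 5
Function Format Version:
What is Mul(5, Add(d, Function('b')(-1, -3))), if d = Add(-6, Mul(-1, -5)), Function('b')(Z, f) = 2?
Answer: 5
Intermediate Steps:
d = -1 (d = Add(-6, 5) = -1)
Mul(5, Add(d, Function('b')(-1, -3))) = Mul(5, Add(-1, 2)) = Mul(5, 1) = 5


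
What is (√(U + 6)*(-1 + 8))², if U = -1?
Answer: 245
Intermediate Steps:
(√(U + 6)*(-1 + 8))² = (√(-1 + 6)*(-1 + 8))² = (√5*7)² = (7*√5)² = 245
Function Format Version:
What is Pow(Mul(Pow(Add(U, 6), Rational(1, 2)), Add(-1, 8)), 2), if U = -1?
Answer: 245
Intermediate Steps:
Pow(Mul(Pow(Add(U, 6), Rational(1, 2)), Add(-1, 8)), 2) = Pow(Mul(Pow(Add(-1, 6), Rational(1, 2)), Add(-1, 8)), 2) = Pow(Mul(Pow(5, Rational(1, 2)), 7), 2) = Pow(Mul(7, Pow(5, Rational(1, 2))), 2) = 245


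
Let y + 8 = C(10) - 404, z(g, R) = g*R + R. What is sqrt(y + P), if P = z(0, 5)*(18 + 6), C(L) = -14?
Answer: 3*I*sqrt(34) ≈ 17.493*I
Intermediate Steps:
z(g, R) = R + R*g (z(g, R) = R*g + R = R + R*g)
y = -426 (y = -8 + (-14 - 404) = -8 - 418 = -426)
P = 120 (P = (5*(1 + 0))*(18 + 6) = (5*1)*24 = 5*24 = 120)
sqrt(y + P) = sqrt(-426 + 120) = sqrt(-306) = 3*I*sqrt(34)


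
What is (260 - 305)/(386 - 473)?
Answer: 15/29 ≈ 0.51724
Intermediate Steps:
(260 - 305)/(386 - 473) = -45/(-87) = -45*(-1/87) = 15/29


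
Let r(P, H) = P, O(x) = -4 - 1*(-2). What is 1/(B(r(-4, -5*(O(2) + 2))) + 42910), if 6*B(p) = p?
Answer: 3/128728 ≈ 2.3305e-5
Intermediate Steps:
O(x) = -2 (O(x) = -4 + 2 = -2)
B(p) = p/6
1/(B(r(-4, -5*(O(2) + 2))) + 42910) = 1/((1/6)*(-4) + 42910) = 1/(-2/3 + 42910) = 1/(128728/3) = 3/128728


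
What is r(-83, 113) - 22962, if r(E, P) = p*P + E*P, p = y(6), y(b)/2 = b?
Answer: -30985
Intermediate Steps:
y(b) = 2*b
p = 12 (p = 2*6 = 12)
r(E, P) = 12*P + E*P
r(-83, 113) - 22962 = 113*(12 - 83) - 22962 = 113*(-71) - 22962 = -8023 - 22962 = -30985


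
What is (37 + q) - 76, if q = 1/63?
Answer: -2456/63 ≈ -38.984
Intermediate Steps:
q = 1/63 ≈ 0.015873
(37 + q) - 76 = (37 + 1/63) - 76 = 2332/63 - 76 = -2456/63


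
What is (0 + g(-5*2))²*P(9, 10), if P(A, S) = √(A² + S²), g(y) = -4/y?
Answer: 4*√181/25 ≈ 2.1526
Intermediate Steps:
(0 + g(-5*2))²*P(9, 10) = (0 - 4/((-5*2)))²*√(9² + 10²) = (0 - 4/(-10))²*√(81 + 100) = (0 - 4*(-⅒))²*√181 = (0 + ⅖)²*√181 = (⅖)²*√181 = 4*√181/25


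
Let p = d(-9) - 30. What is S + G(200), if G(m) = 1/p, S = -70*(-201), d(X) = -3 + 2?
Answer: 436169/31 ≈ 14070.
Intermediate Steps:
d(X) = -1
S = 14070
p = -31 (p = -1 - 30 = -31)
G(m) = -1/31 (G(m) = 1/(-31) = -1/31)
S + G(200) = 14070 - 1/31 = 436169/31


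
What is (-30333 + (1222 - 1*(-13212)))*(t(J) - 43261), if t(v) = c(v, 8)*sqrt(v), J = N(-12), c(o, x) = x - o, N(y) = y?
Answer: 687806639 - 635960*I*sqrt(3) ≈ 6.8781e+8 - 1.1015e+6*I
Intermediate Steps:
J = -12
t(v) = sqrt(v)*(8 - v) (t(v) = (8 - v)*sqrt(v) = sqrt(v)*(8 - v))
(-30333 + (1222 - 1*(-13212)))*(t(J) - 43261) = (-30333 + (1222 - 1*(-13212)))*(sqrt(-12)*(8 - 1*(-12)) - 43261) = (-30333 + (1222 + 13212))*((2*I*sqrt(3))*(8 + 12) - 43261) = (-30333 + 14434)*((2*I*sqrt(3))*20 - 43261) = -15899*(40*I*sqrt(3) - 43261) = -15899*(-43261 + 40*I*sqrt(3)) = 687806639 - 635960*I*sqrt(3)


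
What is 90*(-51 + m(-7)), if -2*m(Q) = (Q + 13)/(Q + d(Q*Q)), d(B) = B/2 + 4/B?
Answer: -7935030/1723 ≈ -4605.4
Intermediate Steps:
d(B) = B/2 + 4/B (d(B) = B*(½) + 4/B = B/2 + 4/B)
m(Q) = -(13 + Q)/(2*(Q + Q²/2 + 4/Q²)) (m(Q) = -(Q + 13)/(2*(Q + ((Q*Q)/2 + 4/((Q*Q))))) = -(13 + Q)/(2*(Q + (Q²/2 + 4/(Q²)))) = -(13 + Q)/(2*(Q + (Q²/2 + 4/Q²))) = -(13 + Q)/(2*(Q + Q²/2 + 4/Q²)))
90*(-51 + m(-7)) = 90*(-51 + (-7)²*(-13 - 1*(-7))/(8 + (-7)⁴ + 2*(-7)³)) = 90*(-51 + 49*(-13 + 7)/(8 + 2401 + 2*(-343))) = 90*(-51 + 49*(-6)/(8 + 2401 - 686)) = 90*(-51 + 49*(-6)/1723) = 90*(-51 + 49*(1/1723)*(-6)) = 90*(-51 - 294/1723) = 90*(-88167/1723) = -7935030/1723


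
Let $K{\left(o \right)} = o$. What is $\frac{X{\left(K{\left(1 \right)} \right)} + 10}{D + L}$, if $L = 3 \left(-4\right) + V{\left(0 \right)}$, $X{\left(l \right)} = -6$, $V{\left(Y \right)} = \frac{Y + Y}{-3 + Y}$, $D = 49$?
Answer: $\frac{4}{37} \approx 0.10811$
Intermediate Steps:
$V{\left(Y \right)} = \frac{2 Y}{-3 + Y}$
$L = -12$ ($L = 3 \left(-4\right) + 2 \cdot 0 \frac{1}{-3 + 0} = -12 + 2 \cdot 0 \frac{1}{-3} = -12 + 2 \cdot 0 \left(- \frac{1}{3}\right) = -12 + 0 = -12$)
$\frac{X{\left(K{\left(1 \right)} \right)} + 10}{D + L} = \frac{-6 + 10}{49 - 12} = \frac{1}{37} \cdot 4 = \frac{4}{37}$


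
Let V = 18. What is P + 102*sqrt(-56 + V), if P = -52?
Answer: -52 + 102*I*sqrt(38) ≈ -52.0 + 628.77*I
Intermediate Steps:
P + 102*sqrt(-56 + V) = -52 + 102*sqrt(-56 + 18) = -52 + 102*sqrt(-38) = -52 + 102*(I*sqrt(38)) = -52 + 102*I*sqrt(38)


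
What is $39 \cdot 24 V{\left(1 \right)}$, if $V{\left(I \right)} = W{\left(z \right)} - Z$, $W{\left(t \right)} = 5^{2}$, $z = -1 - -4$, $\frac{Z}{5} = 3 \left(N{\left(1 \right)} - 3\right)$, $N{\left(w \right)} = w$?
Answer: $51480$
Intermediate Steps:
$Z = -30$ ($Z = 5 \cdot 3 \left(1 - 3\right) = 5 \cdot 3 \left(-2\right) = 5 \left(-6\right) = -30$)
$z = 3$ ($z = -1 + 4 = 3$)
$W{\left(t \right)} = 25$
$V{\left(I \right)} = 55$ ($V{\left(I \right)} = 25 - -30 = 25 + 30 = 55$)
$39 \cdot 24 V{\left(1 \right)} = 39 \cdot 24 \cdot 55 = 936 \cdot 55 = 51480$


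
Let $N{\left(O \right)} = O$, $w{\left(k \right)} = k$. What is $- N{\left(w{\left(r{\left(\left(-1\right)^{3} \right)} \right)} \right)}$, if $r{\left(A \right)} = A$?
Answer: $1$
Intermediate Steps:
$- N{\left(w{\left(r{\left(\left(-1\right)^{3} \right)} \right)} \right)} = - \left(-1\right)^{3} = \left(-1\right) \left(-1\right) = 1$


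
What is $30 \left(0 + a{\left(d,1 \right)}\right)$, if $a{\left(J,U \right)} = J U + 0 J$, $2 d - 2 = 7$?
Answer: $135$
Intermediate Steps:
$d = \frac{9}{2}$ ($d = 1 + \frac{1}{2} \cdot 7 = 1 + \frac{7}{2} = \frac{9}{2} \approx 4.5$)
$a{\left(J,U \right)} = J U$ ($a{\left(J,U \right)} = J U + 0 = J U$)
$30 \left(0 + a{\left(d,1 \right)}\right) = 30 \left(0 + \frac{9}{2} \cdot 1\right) = 30 \left(0 + \frac{9}{2}\right) = 30 \cdot \frac{9}{2} = 135$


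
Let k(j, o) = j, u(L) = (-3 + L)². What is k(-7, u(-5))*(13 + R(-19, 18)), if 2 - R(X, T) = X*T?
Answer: -2499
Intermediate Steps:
R(X, T) = 2 - T*X (R(X, T) = 2 - X*T = 2 - T*X)
k(-7, u(-5))*(13 + R(-19, 18)) = -7*(13 + (2 - 1*18*(-19))) = -7*(13 + (2 + 342)) = -7*(13 + 344) = -7*357 = -2499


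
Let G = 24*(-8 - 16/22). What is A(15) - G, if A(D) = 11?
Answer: 2425/11 ≈ 220.45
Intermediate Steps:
G = -2304/11 (G = 24*(-8 - 16*1/22) = 24*(-8 - 8/11) = 24*(-96/11) = -2304/11 ≈ -209.45)
A(15) - G = 11 - 1*(-2304/11) = 11 + 2304/11 = 2425/11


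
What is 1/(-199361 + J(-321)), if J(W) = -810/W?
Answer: -107/21331357 ≈ -5.0161e-6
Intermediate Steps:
1/(-199361 + J(-321)) = 1/(-199361 - 810/(-321)) = 1/(-199361 - 810*(-1/321)) = 1/(-199361 + 270/107) = 1/(-21331357/107) = -107/21331357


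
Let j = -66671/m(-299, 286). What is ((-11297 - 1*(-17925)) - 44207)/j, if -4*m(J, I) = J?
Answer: 11236121/266684 ≈ 42.133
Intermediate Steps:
m(J, I) = -J/4
j = -266684/299 (j = -66671/((-¼*(-299))) = -66671/299/4 = -66671*4/299 = -266684/299 ≈ -891.92)
((-11297 - 1*(-17925)) - 44207)/j = ((-11297 - 1*(-17925)) - 44207)/(-266684/299) = ((-11297 + 17925) - 44207)*(-299/266684) = (6628 - 44207)*(-299/266684) = -37579*(-299/266684) = 11236121/266684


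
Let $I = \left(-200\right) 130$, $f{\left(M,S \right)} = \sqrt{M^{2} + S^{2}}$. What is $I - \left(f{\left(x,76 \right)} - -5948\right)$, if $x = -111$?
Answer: $-31948 - \sqrt{18097} \approx -32083.0$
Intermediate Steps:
$I = -26000$
$I - \left(f{\left(x,76 \right)} - -5948\right) = -26000 - \left(\sqrt{\left(-111\right)^{2} + 76^{2}} - -5948\right) = -26000 - \left(\sqrt{12321 + 5776} + 5948\right) = -26000 - \left(\sqrt{18097} + 5948\right) = -26000 - \left(5948 + \sqrt{18097}\right) = -31948 - \sqrt{18097}$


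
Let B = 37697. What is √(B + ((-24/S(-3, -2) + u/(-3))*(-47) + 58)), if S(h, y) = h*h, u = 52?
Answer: √38695 ≈ 196.71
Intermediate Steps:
S(h, y) = h²
√(B + ((-24/S(-3, -2) + u/(-3))*(-47) + 58)) = √(37697 + ((-24/((-3)²) + 52/(-3))*(-47) + 58)) = √(37697 + ((-24/9 + 52*(-⅓))*(-47) + 58)) = √(37697 + ((-24*⅑ - 52/3)*(-47) + 58)) = √(37697 + ((-8/3 - 52/3)*(-47) + 58)) = √(37697 + (-20*(-47) + 58)) = √(37697 + (940 + 58)) = √(37697 + 998) = √38695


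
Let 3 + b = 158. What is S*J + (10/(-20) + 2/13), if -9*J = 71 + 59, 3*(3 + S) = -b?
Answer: 554077/702 ≈ 789.28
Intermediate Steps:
b = 155 (b = -3 + 158 = 155)
S = -164/3 (S = -3 + (-1*155)/3 = -3 + (⅓)*(-155) = -3 - 155/3 = -164/3 ≈ -54.667)
J = -130/9 (J = -(71 + 59)/9 = -⅑*130 = -130/9 ≈ -14.444)
S*J + (10/(-20) + 2/13) = -164/3*(-130/9) + (10/(-20) + 2/13) = 21320/27 + (10*(-1/20) + 2*(1/13)) = 21320/27 + (-½ + 2/13) = 21320/27 - 9/26 = 554077/702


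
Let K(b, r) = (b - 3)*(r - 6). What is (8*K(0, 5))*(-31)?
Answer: -744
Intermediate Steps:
K(b, r) = (-6 + r)*(-3 + b) (K(b, r) = (-3 + b)*(-6 + r) = (-6 + r)*(-3 + b))
(8*K(0, 5))*(-31) = (8*(18 - 6*0 - 3*5 + 0*5))*(-31) = (8*(18 + 0 - 15 + 0))*(-31) = (8*3)*(-31) = 24*(-31) = -744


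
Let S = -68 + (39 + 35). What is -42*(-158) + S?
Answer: 6642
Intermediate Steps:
S = 6 (S = -68 + 74 = 6)
-42*(-158) + S = -42*(-158) + 6 = 6636 + 6 = 6642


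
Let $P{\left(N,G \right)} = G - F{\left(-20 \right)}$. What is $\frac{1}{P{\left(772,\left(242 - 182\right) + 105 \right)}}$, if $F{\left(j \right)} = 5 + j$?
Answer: $\frac{1}{180} \approx 0.0055556$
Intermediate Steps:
$P{\left(N,G \right)} = 15 + G$ ($P{\left(N,G \right)} = G - \left(5 - 20\right) = G - -15 = G + 15 = 15 + G$)
$\frac{1}{P{\left(772,\left(242 - 182\right) + 105 \right)}} = \frac{1}{15 + \left(\left(242 - 182\right) + 105\right)} = \frac{1}{15 + \left(60 + 105\right)} = \frac{1}{15 + 165} = \frac{1}{180}$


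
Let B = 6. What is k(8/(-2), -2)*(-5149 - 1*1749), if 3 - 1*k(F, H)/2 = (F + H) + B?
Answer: -41388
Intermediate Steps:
k(F, H) = -6 - 2*F - 2*H (k(F, H) = 6 - 2*((F + H) + 6) = 6 - 2*(6 + F + H) = 6 + (-12 - 2*F - 2*H) = -6 - 2*F - 2*H)
k(8/(-2), -2)*(-5149 - 1*1749) = (-6 - 16/(-2) - 2*(-2))*(-5149 - 1*1749) = (-6 - 16*(-1)/2 + 4)*(-5149 - 1749) = (-6 - 2*(-4) + 4)*(-6898) = (-6 + 8 + 4)*(-6898) = 6*(-6898) = -41388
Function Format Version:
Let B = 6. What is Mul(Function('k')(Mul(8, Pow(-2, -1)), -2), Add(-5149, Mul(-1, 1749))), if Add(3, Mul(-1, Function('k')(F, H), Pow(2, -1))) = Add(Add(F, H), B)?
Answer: -41388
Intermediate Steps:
Function('k')(F, H) = Add(-6, Mul(-2, F), Mul(-2, H)) (Function('k')(F, H) = Add(6, Mul(-2, Add(Add(F, H), 6))) = Add(6, Mul(-2, Add(6, F, H))) = Add(6, Add(-12, Mul(-2, F), Mul(-2, H))) = Add(-6, Mul(-2, F), Mul(-2, H)))
Mul(Function('k')(Mul(8, Pow(-2, -1)), -2), Add(-5149, Mul(-1, 1749))) = Mul(Add(-6, Mul(-2, Mul(8, Pow(-2, -1))), Mul(-2, -2)), Add(-5149, Mul(-1, 1749))) = Mul(Add(-6, Mul(-2, Mul(8, Rational(-1, 2))), 4), Add(-5149, -1749)) = Mul(Add(-6, Mul(-2, -4), 4), -6898) = Mul(Add(-6, 8, 4), -6898) = Mul(6, -6898) = -41388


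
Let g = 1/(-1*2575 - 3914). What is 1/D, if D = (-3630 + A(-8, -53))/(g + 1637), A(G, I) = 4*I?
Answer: -5311246/12465369 ≈ -0.42608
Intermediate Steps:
g = -1/6489 (g = 1/(-2575 - 3914) = 1/(-6489) = -1/6489 ≈ -0.00015411)
D = -12465369/5311246 (D = (-3630 + 4*(-53))/(-1/6489 + 1637) = (-3630 - 212)/(10622492/6489) = -3842*6489/10622492 = -12465369/5311246 ≈ -2.3470)
1/D = 1/(-12465369/5311246) = -5311246/12465369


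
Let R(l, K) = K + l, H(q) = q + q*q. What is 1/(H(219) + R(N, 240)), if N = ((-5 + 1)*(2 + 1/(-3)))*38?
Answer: 3/144500 ≈ 2.0761e-5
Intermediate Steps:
N = -760/3 (N = -4*(2 - ⅓)*38 = -4*5/3*38 = -20/3*38 = -760/3 ≈ -253.33)
H(q) = q + q²
1/(H(219) + R(N, 240)) = 1/(219*(1 + 219) + (240 - 760/3)) = 1/(219*220 - 40/3) = 1/(48180 - 40/3) = 1/(144500/3) = 3/144500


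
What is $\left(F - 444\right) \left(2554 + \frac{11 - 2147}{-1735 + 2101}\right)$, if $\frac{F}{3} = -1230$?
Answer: $- \frac{642580692}{61} \approx -1.0534 \cdot 10^{7}$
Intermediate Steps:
$F = -3690$ ($F = 3 \left(-1230\right) = -3690$)
$\left(F - 444\right) \left(2554 + \frac{11 - 2147}{-1735 + 2101}\right) = \left(-3690 - 444\right) \left(2554 + \frac{11 - 2147}{-1735 + 2101}\right) = - 4134 \left(2554 - \frac{2136}{366}\right) = - 4134 \left(2554 - \frac{356}{61}\right) = \left(-4134\right) \frac{155438}{61} = - \frac{642580692}{61}$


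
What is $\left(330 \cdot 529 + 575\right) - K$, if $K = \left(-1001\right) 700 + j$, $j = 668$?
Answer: $875177$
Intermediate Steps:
$K = -700032$ ($K = \left(-1001\right) 700 + 668 = -700700 + 668 = -700032$)
$\left(330 \cdot 529 + 575\right) - K = \left(330 \cdot 529 + 575\right) - -700032 = \left(174570 + 575\right) + 700032 = 175145 + 700032 = 875177$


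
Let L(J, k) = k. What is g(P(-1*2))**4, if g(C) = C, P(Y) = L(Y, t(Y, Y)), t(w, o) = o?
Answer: 16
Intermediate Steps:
P(Y) = Y
g(P(-1*2))**4 = (-1*2)**4 = (-2)**4 = 16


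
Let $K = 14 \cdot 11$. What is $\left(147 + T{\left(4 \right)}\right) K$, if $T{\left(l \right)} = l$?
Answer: $23254$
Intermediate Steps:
$K = 154$
$\left(147 + T{\left(4 \right)}\right) K = \left(147 + 4\right) 154 = 151 \cdot 154 = 23254$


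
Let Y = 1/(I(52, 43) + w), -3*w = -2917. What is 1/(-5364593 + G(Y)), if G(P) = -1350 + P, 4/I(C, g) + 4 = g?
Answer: -37925/203503388236 ≈ -1.8636e-7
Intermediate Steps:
w = 2917/3 (w = -⅓*(-2917) = 2917/3 ≈ 972.33)
I(C, g) = 4/(-4 + g)
Y = 39/37925 (Y = 1/(4/(-4 + 43) + 2917/3) = 1/(4/39 + 2917/3) = 1/(37925/39) = 39/37925 ≈ 0.0010283)
1/(-5364593 + G(Y)) = 1/(-5364593 + (-1350 + 39/37925)) = 1/(-5364593 - 51198711/37925) = 1/(-203503388236/37925) = -37925/203503388236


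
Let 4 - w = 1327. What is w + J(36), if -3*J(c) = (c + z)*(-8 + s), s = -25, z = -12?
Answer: -1059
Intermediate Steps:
w = -1323 (w = 4 - 1*1327 = 4 - 1327 = -1323)
J(c) = -132 + 11*c (J(c) = -(c - 12)*(-8 - 25)/3 = -(-12 + c)*(-33)/3 = -(396 - 33*c)/3 = -132 + 11*c)
w + J(36) = -1323 + (-132 + 11*36) = -1323 + (-132 + 396) = -1323 + 264 = -1059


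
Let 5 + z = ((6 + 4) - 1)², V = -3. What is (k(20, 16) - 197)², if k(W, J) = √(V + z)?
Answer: (197 - √73)² ≈ 35516.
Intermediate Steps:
z = 76 (z = -5 + ((6 + 4) - 1)² = -5 + (10 - 1)² = -5 + 9² = -5 + 81 = 76)
k(W, J) = √73 (k(W, J) = √(-3 + 76) = √73)
(k(20, 16) - 197)² = (√73 - 197)² = (-197 + √73)²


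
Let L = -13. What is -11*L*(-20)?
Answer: -2860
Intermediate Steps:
-11*L*(-20) = -11*(-13)*(-20) = 143*(-20) = -2860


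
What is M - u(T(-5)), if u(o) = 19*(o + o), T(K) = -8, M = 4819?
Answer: 5123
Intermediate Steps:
u(o) = 38*o (u(o) = 19*(2*o) = 38*o)
M - u(T(-5)) = 4819 - 38*(-8) = 4819 - 1*(-304) = 4819 + 304 = 5123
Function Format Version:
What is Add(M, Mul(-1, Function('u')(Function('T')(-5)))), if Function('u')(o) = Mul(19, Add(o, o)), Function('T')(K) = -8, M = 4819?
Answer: 5123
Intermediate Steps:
Function('u')(o) = Mul(38, o) (Function('u')(o) = Mul(19, Mul(2, o)) = Mul(38, o))
Add(M, Mul(-1, Function('u')(Function('T')(-5)))) = Add(4819, Mul(-1, Mul(38, -8))) = Add(4819, Mul(-1, -304)) = Add(4819, 304) = 5123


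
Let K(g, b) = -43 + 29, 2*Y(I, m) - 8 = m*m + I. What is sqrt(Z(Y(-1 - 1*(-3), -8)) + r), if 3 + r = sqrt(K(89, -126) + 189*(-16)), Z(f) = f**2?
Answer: sqrt(1366 + 7*I*sqrt(62)) ≈ 36.967 + 0.7455*I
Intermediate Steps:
Y(I, m) = 4 + I/2 + m**2/2 (Y(I, m) = 4 + (m*m + I)/2 = 4 + (m**2 + I)/2 = 4 + (I + m**2)/2 = 4 + (I/2 + m**2/2) = 4 + I/2 + m**2/2)
K(g, b) = -14
r = -3 + 7*I*sqrt(62) (r = -3 + sqrt(-14 + 189*(-16)) = -3 + sqrt(-14 - 3024) = -3 + sqrt(-3038) = -3 + 7*I*sqrt(62) ≈ -3.0 + 55.118*I)
sqrt(Z(Y(-1 - 1*(-3), -8)) + r) = sqrt((4 + (-1 - 1*(-3))/2 + (1/2)*(-8)**2)**2 + (-3 + 7*I*sqrt(62))) = sqrt((4 + (-1 + 3)/2 + (1/2)*64)**2 + (-3 + 7*I*sqrt(62))) = sqrt((4 + (1/2)*2 + 32)**2 + (-3 + 7*I*sqrt(62))) = sqrt((4 + 1 + 32)**2 + (-3 + 7*I*sqrt(62))) = sqrt(37**2 + (-3 + 7*I*sqrt(62))) = sqrt(1369 + (-3 + 7*I*sqrt(62))) = sqrt(1366 + 7*I*sqrt(62))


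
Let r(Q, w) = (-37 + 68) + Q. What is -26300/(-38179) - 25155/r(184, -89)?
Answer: -4440643/38179 ≈ -116.31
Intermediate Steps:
r(Q, w) = 31 + Q
-26300/(-38179) - 25155/r(184, -89) = -26300/(-38179) - 25155/(31 + 184) = -26300*(-1/38179) - 25155/215 = 26300/38179 - 25155*1/215 = 26300/38179 - 117 = -4440643/38179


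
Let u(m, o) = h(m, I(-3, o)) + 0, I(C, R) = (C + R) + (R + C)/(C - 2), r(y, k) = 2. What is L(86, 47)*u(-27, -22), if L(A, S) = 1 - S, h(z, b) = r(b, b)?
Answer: -92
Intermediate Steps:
I(C, R) = C + R + (C + R)/(-2 + C) (I(C, R) = (C + R) + (C + R)/(-2 + C) = C + R + (C + R)/(-2 + C))
h(z, b) = 2
u(m, o) = 2 (u(m, o) = 2 + 0 = 2)
L(86, 47)*u(-27, -22) = (1 - 1*47)*2 = (1 - 47)*2 = -46*2 = -92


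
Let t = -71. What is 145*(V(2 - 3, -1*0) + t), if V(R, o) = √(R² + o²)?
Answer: -10150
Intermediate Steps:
145*(V(2 - 3, -1*0) + t) = 145*(√((2 - 3)² + (-1*0)²) - 71) = 145*(√((-1)² + 0²) - 71) = 145*(√(1 + 0) - 71) = 145*(√1 - 71) = 145*(1 - 71) = 145*(-70) = -10150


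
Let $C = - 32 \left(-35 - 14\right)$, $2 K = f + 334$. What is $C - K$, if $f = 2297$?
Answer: $\frac{505}{2} \approx 252.5$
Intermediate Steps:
$K = \frac{2631}{2}$ ($K = \frac{2297 + 334}{2} = \frac{1}{2} \cdot 2631 = \frac{2631}{2} \approx 1315.5$)
$C = 1568$ ($C = \left(-32\right) \left(-49\right) = 1568$)
$C - K = 1568 - \frac{2631}{2} = \frac{505}{2}$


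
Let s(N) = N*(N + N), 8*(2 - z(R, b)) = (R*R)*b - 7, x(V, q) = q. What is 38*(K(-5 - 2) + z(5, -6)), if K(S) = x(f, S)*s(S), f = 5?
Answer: -100985/4 ≈ -25246.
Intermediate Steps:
z(R, b) = 23/8 - b*R²/8 (z(R, b) = 2 - ((R*R)*b - 7)/8 = 2 - (R²*b - 7)/8 = 2 - (b*R² - 7)/8 = 2 - (-7 + b*R²)/8 = 2 + (7/8 - b*R²/8) = 23/8 - b*R²/8)
s(N) = 2*N² (s(N) = N*(2*N) = 2*N²)
K(S) = 2*S³ (K(S) = S*(2*S²) = 2*S³)
38*(K(-5 - 2) + z(5, -6)) = 38*(2*(-5 - 2)³ + (23/8 - ⅛*(-6)*5²)) = 38*(2*(-7)³ + (23/8 - ⅛*(-6)*25)) = 38*(2*(-343) + (23/8 + 75/4)) = 38*(-686 + 173/8) = 38*(-5315/8) = -100985/4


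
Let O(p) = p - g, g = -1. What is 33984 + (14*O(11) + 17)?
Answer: 34169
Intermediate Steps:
O(p) = 1 + p (O(p) = p - 1*(-1) = p + 1 = 1 + p)
33984 + (14*O(11) + 17) = 33984 + (14*(1 + 11) + 17) = 33984 + (14*12 + 17) = 33984 + (168 + 17) = 33984 + 185 = 34169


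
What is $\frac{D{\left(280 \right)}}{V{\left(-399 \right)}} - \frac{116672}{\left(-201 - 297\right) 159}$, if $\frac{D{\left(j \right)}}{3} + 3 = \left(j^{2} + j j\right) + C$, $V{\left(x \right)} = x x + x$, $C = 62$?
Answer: $\frac{9298162493}{2095709994} \approx 4.4368$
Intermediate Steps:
$V{\left(x \right)} = x + x^{2}$ ($V{\left(x \right)} = x^{2} + x = x + x^{2}$)
$D{\left(j \right)} = 177 + 6 j^{2}$ ($D{\left(j \right)} = -9 + 3 \left(\left(j^{2} + j j\right) + 62\right) = -9 + 3 \left(\left(j^{2} + j^{2}\right) + 62\right) = -9 + 3 \left(2 j^{2} + 62\right) = -9 + 3 \left(62 + 2 j^{2}\right) = -9 + \left(186 + 6 j^{2}\right) = 177 + 6 j^{2}$)
$\frac{D{\left(280 \right)}}{V{\left(-399 \right)}} - \frac{116672}{\left(-201 - 297\right) 159} = \frac{177 + 6 \cdot 280^{2}}{\left(-399\right) \left(1 - 399\right)} - \frac{116672}{\left(-201 - 297\right) 159} = \frac{177 + 6 \cdot 78400}{\left(-399\right) \left(-398\right)} - \frac{116672}{\left(-498\right) 159} = \frac{177 + 470400}{158802} - \frac{116672}{-79182} = 470577 \cdot \frac{1}{158802} - - \frac{58336}{39591} = \frac{156859}{52934} + \frac{58336}{39591} = \frac{9298162493}{2095709994}$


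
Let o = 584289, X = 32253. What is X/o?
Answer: 10751/194763 ≈ 0.055200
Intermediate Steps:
X/o = 32253/584289 = 32253*(1/584289) = 10751/194763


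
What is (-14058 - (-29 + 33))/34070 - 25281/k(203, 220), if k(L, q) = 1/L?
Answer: -87424359536/17035 ≈ -5.1320e+6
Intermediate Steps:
(-14058 - (-29 + 33))/34070 - 25281/k(203, 220) = (-14058 - (-29 + 33))/34070 - 25281/(1/203) = (-14058 - 4)*(1/34070) - 25281/1/203 = (-14058 - 1*4)*(1/34070) - 25281*203 = (-14058 - 4)*(1/34070) - 5132043 = -14062*1/34070 - 5132043 = -7031/17035 - 5132043 = -87424359536/17035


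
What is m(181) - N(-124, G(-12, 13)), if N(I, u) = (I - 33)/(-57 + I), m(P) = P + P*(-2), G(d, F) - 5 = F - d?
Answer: -32918/181 ≈ -181.87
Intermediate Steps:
G(d, F) = 5 + F - d (G(d, F) = 5 + (F - d) = 5 + F - d)
m(P) = -P (m(P) = P - 2*P = -P)
N(I, u) = (-33 + I)/(-57 + I)
m(181) - N(-124, G(-12, 13)) = -1*181 - (-33 - 124)/(-57 - 124) = -181 - (-157)/(-181) = -181 - (-1)*(-157)/181 = -181 - 1*157/181 = -181 - 157/181 = -32918/181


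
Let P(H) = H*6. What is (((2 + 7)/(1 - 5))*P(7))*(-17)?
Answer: 3213/2 ≈ 1606.5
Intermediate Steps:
P(H) = 6*H
(((2 + 7)/(1 - 5))*P(7))*(-17) = (((2 + 7)/(1 - 5))*(6*7))*(-17) = ((9/(-4))*42)*(-17) = ((9*(-¼))*42)*(-17) = -9/4*42*(-17) = -189/2*(-17) = 3213/2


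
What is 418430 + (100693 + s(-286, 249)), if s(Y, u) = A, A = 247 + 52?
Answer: 519422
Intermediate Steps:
A = 299
s(Y, u) = 299
418430 + (100693 + s(-286, 249)) = 418430 + (100693 + 299) = 418430 + 100992 = 519422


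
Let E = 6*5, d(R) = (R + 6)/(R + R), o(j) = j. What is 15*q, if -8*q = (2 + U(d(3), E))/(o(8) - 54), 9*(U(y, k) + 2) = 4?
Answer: 5/276 ≈ 0.018116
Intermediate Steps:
d(R) = (6 + R)/(2*R) (d(R) = (6 + R)/((2*R)) = (6 + R)*(1/(2*R)) = (6 + R)/(2*R))
E = 30
U(y, k) = -14/9 (U(y, k) = -2 + (⅑)*4 = -2 + 4/9 = -14/9)
q = 1/828 (q = -(2 - 14/9)/(8*(8 - 54)) = -1/(18*(-46)) = -(-1)/(18*46) = -⅛*(-2/207) = 1/828 ≈ 0.0012077)
15*q = 15*(1/828) = 5/276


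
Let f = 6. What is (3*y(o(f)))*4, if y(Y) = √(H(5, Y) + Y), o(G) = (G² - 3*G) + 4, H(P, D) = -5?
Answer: 12*√17 ≈ 49.477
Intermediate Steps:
o(G) = 4 + G² - 3*G
y(Y) = √(-5 + Y)
(3*y(o(f)))*4 = (3*√(-5 + (4 + 6² - 3*6)))*4 = (3*√(-5 + (4 + 36 - 18)))*4 = (3*√(-5 + 22))*4 = (3*√17)*4 = 12*√17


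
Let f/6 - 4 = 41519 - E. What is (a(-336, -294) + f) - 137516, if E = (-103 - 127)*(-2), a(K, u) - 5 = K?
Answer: 108531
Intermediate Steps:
a(K, u) = 5 + K
E = 460 (E = -230*(-2) = 460)
f = 246378 (f = 24 + 6*(41519 - 1*460) = 24 + 6*(41519 - 460) = 24 + 6*41059 = 24 + 246354 = 246378)
(a(-336, -294) + f) - 137516 = ((5 - 336) + 246378) - 137516 = (-331 + 246378) - 137516 = 246047 - 137516 = 108531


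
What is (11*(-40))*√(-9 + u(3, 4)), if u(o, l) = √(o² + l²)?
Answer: -880*I ≈ -880.0*I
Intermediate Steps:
u(o, l) = √(l² + o²)
(11*(-40))*√(-9 + u(3, 4)) = (11*(-40))*√(-9 + √(4² + 3²)) = -440*√(-9 + √(16 + 9)) = -440*√(-9 + √25) = -440*√(-9 + 5) = -880*I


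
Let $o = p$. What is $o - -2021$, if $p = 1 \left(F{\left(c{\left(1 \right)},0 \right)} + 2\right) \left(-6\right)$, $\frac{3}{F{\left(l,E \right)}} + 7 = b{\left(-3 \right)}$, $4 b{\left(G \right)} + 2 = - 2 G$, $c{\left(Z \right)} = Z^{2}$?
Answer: $2012$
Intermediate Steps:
$b{\left(G \right)} = - \frac{1}{2} - \frac{G}{2}$ ($b{\left(G \right)} = - \frac{1}{2} + \frac{\left(-2\right) G}{4} = - \frac{1}{2} - \frac{G}{2}$)
$F{\left(l,E \right)} = - \frac{1}{2}$ ($F{\left(l,E \right)} = \frac{3}{-7 - -1} = \frac{3}{-7 + \left(- \frac{1}{2} + \frac{3}{2}\right)} = \frac{3}{-7 + 1} = \frac{3}{-6} = 3 \left(- \frac{1}{6}\right) = - \frac{1}{2}$)
$p = -9$ ($p = 1 \left(- \frac{1}{2} + 2\right) \left(-6\right) = 1 \cdot \frac{3}{2} \left(-6\right) = \frac{3}{2} \left(-6\right) = -9$)
$o = -9$
$o - -2021 = -9 - -2021 = -9 + 2021 = 2012$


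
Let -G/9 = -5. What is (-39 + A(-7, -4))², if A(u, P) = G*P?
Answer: 47961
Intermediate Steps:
G = 45 (G = -9*(-5) = 45)
A(u, P) = 45*P
(-39 + A(-7, -4))² = (-39 + 45*(-4))² = (-39 - 180)² = (-219)² = 47961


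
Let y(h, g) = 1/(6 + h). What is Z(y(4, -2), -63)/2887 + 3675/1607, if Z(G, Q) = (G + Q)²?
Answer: 1696767587/463940900 ≈ 3.6573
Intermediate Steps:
Z(y(4, -2), -63)/2887 + 3675/1607 = (1/(6 + 4) - 63)²/2887 + 3675/1607 = (1/10 - 63)²*(1/2887) + 3675*(1/1607) = (⅒ - 63)²*(1/2887) + 3675/1607 = (-629/10)²*(1/2887) + 3675/1607 = (395641/100)*(1/2887) + 3675/1607 = 395641/288700 + 3675/1607 = 1696767587/463940900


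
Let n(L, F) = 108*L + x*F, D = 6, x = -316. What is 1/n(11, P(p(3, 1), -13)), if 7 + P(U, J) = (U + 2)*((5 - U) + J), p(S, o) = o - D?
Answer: 1/556 ≈ 0.0017986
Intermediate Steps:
p(S, o) = -6 + o (p(S, o) = o - 1*6 = o - 6 = -6 + o)
P(U, J) = -7 + (2 + U)*(5 + J - U) (P(U, J) = -7 + (U + 2)*((5 - U) + J) = -7 + (2 + U)*(5 + J - U))
n(L, F) = -316*F + 108*L (n(L, F) = 108*L - 316*F = -316*F + 108*L)
1/n(11, P(p(3, 1), -13)) = 1/(-316*(3 - (-6 + 1)² + 2*(-13) + 3*(-6 + 1) - 13*(-6 + 1)) + 108*11) = 1/(-316*(3 - 1*(-5)² - 26 + 3*(-5) - 13*(-5)) + 1188) = 1/(-316*(3 - 1*25 - 26 - 15 + 65) + 1188) = 1/(-316*(3 - 25 - 26 - 15 + 65) + 1188) = 1/(-316*2 + 1188) = 1/(-632 + 1188) = 1/556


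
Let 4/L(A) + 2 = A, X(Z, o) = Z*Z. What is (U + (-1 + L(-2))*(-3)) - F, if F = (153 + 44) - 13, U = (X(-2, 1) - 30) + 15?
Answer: -189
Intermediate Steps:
X(Z, o) = Z²
L(A) = 4/(-2 + A)
U = -11 (U = ((-2)² - 30) + 15 = (4 - 30) + 15 = -26 + 15 = -11)
F = 184 (F = 197 - 13 = 184)
(U + (-1 + L(-2))*(-3)) - F = (-11 + (-1 + 4/(-2 - 2))*(-3)) - 1*184 = (-11 + (-1 + 4/(-4))*(-3)) - 184 = (-11 + (-1 + 4*(-¼))*(-3)) - 184 = (-11 + (-1 - 1)*(-3)) - 184 = (-11 - 2*(-3)) - 184 = (-11 + 6) - 184 = -5 - 184 = -189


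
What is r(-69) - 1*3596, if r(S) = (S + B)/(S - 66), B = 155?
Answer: -485546/135 ≈ -3596.6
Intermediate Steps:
r(S) = (155 + S)/(-66 + S) (r(S) = (S + 155)/(S - 66) = (155 + S)/(-66 + S))
r(-69) - 1*3596 = (155 - 69)/(-66 - 69) - 1*3596 = 86/(-135) - 3596 = -1/135*86 - 3596 = -86/135 - 3596 = -485546/135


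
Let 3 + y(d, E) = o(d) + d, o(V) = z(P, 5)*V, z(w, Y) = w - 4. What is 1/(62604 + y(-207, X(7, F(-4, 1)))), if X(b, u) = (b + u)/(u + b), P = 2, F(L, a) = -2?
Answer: 1/62808 ≈ 1.5922e-5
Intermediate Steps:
z(w, Y) = -4 + w
o(V) = -2*V (o(V) = (-4 + 2)*V = -2*V)
X(b, u) = 1 (X(b, u) = (b + u)/(b + u) = 1)
y(d, E) = -3 - d (y(d, E) = -3 + (-2*d + d) = -3 - d)
1/(62604 + y(-207, X(7, F(-4, 1)))) = 1/(62604 + (-3 - 1*(-207))) = 1/(62604 + (-3 + 207)) = 1/(62604 + 204) = 1/62808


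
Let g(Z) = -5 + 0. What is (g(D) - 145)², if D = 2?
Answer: 22500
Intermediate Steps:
g(Z) = -5
(g(D) - 145)² = (-5 - 145)² = (-150)² = 22500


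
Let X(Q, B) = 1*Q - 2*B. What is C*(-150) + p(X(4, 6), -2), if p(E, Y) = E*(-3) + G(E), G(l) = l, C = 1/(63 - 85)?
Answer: 251/11 ≈ 22.818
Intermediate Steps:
X(Q, B) = Q - 2*B
C = -1/22 (C = 1/(-22) = -1/22 ≈ -0.045455)
p(E, Y) = -2*E (p(E, Y) = E*(-3) + E = -3*E + E = -2*E)
C*(-150) + p(X(4, 6), -2) = -1/22*(-150) - 2*(4 - 2*6) = 75/11 - 2*(4 - 12) = 75/11 - 2*(-8) = 75/11 + 16 = 251/11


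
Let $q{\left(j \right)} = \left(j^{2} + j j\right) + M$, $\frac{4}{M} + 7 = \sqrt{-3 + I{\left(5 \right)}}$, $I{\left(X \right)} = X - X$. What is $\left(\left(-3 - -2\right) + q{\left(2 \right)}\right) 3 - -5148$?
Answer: $\frac{67176}{13} - \frac{3 i \sqrt{3}}{13} \approx 5167.4 - 0.3997 i$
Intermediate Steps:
$I{\left(X \right)} = 0$
$M = \frac{4}{-7 + i \sqrt{3}}$ ($M = \frac{4}{-7 + \sqrt{-3 + 0}} = \frac{4}{-7 + \sqrt{-3}} = \frac{4}{-7 + i \sqrt{3}} \approx -0.53846 - 0.13323 i$)
$q{\left(j \right)} = - \frac{7}{13} + 2 j^{2} - \frac{i \sqrt{3}}{13}$ ($q{\left(j \right)} = \left(j^{2} + j j\right) - \left(\frac{7}{13} + \frac{i \sqrt{3}}{13}\right) = \left(j^{2} + j^{2}\right) - \left(\frac{7}{13} + \frac{i \sqrt{3}}{13}\right) = 2 j^{2} - \left(\frac{7}{13} + \frac{i \sqrt{3}}{13}\right) = - \frac{7}{13} + 2 j^{2} - \frac{i \sqrt{3}}{13}$)
$\left(\left(-3 - -2\right) + q{\left(2 \right)}\right) 3 - -5148 = \left(\left(-3 - -2\right) - \left(\frac{7}{13} - 8 + \frac{i \sqrt{3}}{13}\right)\right) 3 - -5148 = \left(\left(-3 + 2\right) - \left(- \frac{97}{13} + \frac{i \sqrt{3}}{13}\right)\right) 3 + 5148 = \left(-1 - \left(- \frac{97}{13} + \frac{i \sqrt{3}}{13}\right)\right) 3 + 5148 = \left(-1 + \left(\frac{97}{13} - \frac{i \sqrt{3}}{13}\right)\right) 3 + 5148 = \left(\frac{84}{13} - \frac{i \sqrt{3}}{13}\right) 3 + 5148 = \left(\frac{252}{13} - \frac{3 i \sqrt{3}}{13}\right) + 5148 = \frac{67176}{13} - \frac{3 i \sqrt{3}}{13}$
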